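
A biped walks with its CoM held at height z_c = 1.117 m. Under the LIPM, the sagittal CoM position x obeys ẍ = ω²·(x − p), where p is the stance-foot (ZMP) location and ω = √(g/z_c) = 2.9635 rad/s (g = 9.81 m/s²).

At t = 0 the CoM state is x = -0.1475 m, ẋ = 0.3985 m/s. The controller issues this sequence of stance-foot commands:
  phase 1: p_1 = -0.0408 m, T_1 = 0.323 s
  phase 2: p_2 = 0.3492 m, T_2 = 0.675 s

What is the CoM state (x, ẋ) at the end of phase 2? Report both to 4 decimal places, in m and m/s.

x = -0.8575, ẋ = -3.3827

phase 1: p=-0.0408, T=0.323, ωT=0.957210, cosh=1.494192, sinh=1.110229; start (x,ẋ)=(-0.147500, 0.398500) → end (x,ẋ)=(-0.050938, 0.244375)
phase 2: p=0.3492, T=0.675, ωT=2.000363, cosh=3.763511, sinh=3.628224; start (x,ẋ)=(-0.050938, 0.244375) → end (x,ẋ)=(-0.857536, -3.382678)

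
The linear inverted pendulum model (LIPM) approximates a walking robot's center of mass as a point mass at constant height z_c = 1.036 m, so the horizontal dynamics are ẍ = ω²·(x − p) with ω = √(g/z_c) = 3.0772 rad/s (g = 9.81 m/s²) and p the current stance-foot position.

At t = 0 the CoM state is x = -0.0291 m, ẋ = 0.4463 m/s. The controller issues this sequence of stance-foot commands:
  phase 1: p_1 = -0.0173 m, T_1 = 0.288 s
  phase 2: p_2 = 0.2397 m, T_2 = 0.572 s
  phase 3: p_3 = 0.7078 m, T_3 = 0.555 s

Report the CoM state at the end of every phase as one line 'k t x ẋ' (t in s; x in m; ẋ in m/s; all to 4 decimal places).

phase 1: p=-0.0173, T=0.288, ωT=0.886234, cosh=1.419090, sinh=1.006885; start (x,ẋ)=(-0.029100, 0.446300) → end (x,ẋ)=(0.111988, 0.596779)
phase 2: p=0.2397, T=0.572, ωT=1.760158, cosh=2.992688, sinh=2.820670; start (x,ẋ)=(0.111988, 0.596779) → end (x,ẋ)=(0.404526, 0.677461)
phase 3: p=0.7078, T=0.555, ωT=1.707846, cosh=2.849160, sinh=2.667905; start (x,ẋ)=(0.404526, 0.677461) → end (x,ẋ)=(0.431076, -0.559589)

1 0.2880 0.1120 0.5968
2 0.8600 0.4045 0.6775
3 1.4150 0.4311 -0.5596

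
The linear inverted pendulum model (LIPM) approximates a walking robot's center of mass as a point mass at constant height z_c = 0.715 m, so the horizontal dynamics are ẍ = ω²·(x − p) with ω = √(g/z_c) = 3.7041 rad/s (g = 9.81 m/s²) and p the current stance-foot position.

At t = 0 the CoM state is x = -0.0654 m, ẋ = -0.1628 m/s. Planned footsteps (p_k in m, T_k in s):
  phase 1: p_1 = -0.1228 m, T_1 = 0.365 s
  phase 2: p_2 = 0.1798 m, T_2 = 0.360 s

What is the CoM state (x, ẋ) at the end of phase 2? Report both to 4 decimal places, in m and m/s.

phase 1: p=-0.1228, T=0.365, ωT=1.351997, cosh=2.061929, sinh=1.803206; start (x,ẋ)=(-0.065400, -0.162800) → end (x,ẋ)=(-0.083699, 0.047707)
phase 2: p=0.1798, T=0.360, ωT=1.333476, cosh=2.028884, sinh=1.765325; start (x,ẋ)=(-0.083699, 0.047707) → end (x,ẋ)=(-0.332071, -1.626209)

x = -0.3321, ẋ = -1.6262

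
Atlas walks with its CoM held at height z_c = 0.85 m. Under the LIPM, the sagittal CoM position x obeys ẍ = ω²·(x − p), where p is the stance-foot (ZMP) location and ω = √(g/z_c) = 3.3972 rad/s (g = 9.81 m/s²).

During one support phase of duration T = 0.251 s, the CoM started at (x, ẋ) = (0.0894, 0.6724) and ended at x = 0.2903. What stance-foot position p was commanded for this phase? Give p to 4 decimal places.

p = 0.0611

ωT = 3.3972·0.251 = 0.852697; cosh(ωT) = 1.386115, sinh(ωT) = 0.959851
x(T) = p + (x₀−p)·cosh(ωT) + (ẋ₀/ω)·sinh(ωT) ⇒ p·(1 − cosh) = x(T) − x₀·cosh − (ẋ₀/ω)·sinh
numerator   = 0.2903 − (0.0894)·1.386115 − (0.6724/3.3972)·0.959851 = -0.023600
denominator = 1 − 1.386115 = -0.386115
p = -0.023600 / -0.386115 = 0.0611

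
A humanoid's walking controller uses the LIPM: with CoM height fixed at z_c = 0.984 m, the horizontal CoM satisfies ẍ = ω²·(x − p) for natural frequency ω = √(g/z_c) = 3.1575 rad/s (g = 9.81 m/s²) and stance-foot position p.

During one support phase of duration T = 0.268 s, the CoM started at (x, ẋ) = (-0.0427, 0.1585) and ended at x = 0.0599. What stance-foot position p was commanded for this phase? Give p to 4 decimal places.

ωT = 3.1575·0.268 = 0.846210; cosh(ωT) = 1.379917, sinh(ωT) = 0.950879
x(T) = p + (x₀−p)·cosh(ωT) + (ẋ₀/ω)·sinh(ωT) ⇒ p·(1 − cosh) = x(T) − x₀·cosh − (ẋ₀/ω)·sinh
numerator   = 0.0599 − (-0.0427)·1.379917 − (0.1585/3.1575)·0.950879 = 0.071090
denominator = 1 − 1.379917 = -0.379917
p = 0.071090 / -0.379917 = -0.1871

p = -0.1871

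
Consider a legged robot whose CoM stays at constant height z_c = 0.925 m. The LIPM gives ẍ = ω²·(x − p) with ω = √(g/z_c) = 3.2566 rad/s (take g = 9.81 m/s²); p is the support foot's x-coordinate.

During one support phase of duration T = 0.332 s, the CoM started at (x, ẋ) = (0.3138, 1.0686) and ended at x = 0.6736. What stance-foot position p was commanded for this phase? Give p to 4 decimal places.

ωT = 3.2566·0.332 = 1.081191; cosh(ωT) = 1.643690, sinh(ωT) = 1.304499
x(T) = p + (x₀−p)·cosh(ωT) + (ẋ₀/ω)·sinh(ωT) ⇒ p·(1 − cosh) = x(T) − x₀·cosh − (ẋ₀/ω)·sinh
numerator   = 0.6736 − (0.3138)·1.643690 − (1.0686/3.2566)·1.304499 = -0.270240
denominator = 1 − 1.643690 = -0.643690
p = -0.270240 / -0.643690 = 0.4198

p = 0.4198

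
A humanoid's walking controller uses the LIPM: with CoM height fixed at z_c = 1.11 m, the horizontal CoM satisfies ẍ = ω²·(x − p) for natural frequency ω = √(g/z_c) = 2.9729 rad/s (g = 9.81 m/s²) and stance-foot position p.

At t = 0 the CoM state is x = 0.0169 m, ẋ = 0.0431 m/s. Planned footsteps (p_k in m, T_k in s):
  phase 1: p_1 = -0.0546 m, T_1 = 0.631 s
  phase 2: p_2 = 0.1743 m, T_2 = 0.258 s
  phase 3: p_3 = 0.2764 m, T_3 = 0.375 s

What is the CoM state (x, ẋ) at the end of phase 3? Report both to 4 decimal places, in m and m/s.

phase 1: p=-0.0546, T=0.631, ωT=1.875900, cosh=3.339953, sinh=3.186736; start (x,ẋ)=(0.016900, 0.043100) → end (x,ẋ)=(0.230407, 0.821332)
phase 2: p=0.1743, T=0.258, ωT=0.767008, cosh=1.308857, sinh=0.844457; start (x,ẋ)=(0.230407, 0.821332) → end (x,ẋ)=(0.481036, 1.215862)
phase 3: p=0.2764, T=0.375, ωT=1.114838, cosh=1.688521, sinh=1.360552; start (x,ẋ)=(0.481036, 1.215862) → end (x,ẋ)=(1.178374, 2.880719)

x = 1.1784, ẋ = 2.8807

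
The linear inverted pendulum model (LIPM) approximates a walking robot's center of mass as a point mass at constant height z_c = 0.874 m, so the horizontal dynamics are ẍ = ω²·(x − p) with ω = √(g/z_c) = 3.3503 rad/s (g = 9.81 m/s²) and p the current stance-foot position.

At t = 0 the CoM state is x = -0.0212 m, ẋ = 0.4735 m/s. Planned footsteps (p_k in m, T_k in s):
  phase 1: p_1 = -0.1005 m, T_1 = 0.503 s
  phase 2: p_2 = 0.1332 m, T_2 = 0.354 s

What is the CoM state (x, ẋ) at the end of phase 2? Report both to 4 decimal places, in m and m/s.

x = 1.6612, ẋ = 5.3701

phase 1: p=-0.1005, T=0.503, ωT=1.685201, cosh=2.789471, sinh=2.604064; start (x,ẋ)=(-0.021200, 0.473500) → end (x,ẋ)=(0.488739, 2.012659)
phase 2: p=0.1332, T=0.354, ωT=1.186006, cosh=1.789709, sinh=1.484270; start (x,ẋ)=(0.488739, 2.012659) → end (x,ẋ)=(1.661172, 5.370081)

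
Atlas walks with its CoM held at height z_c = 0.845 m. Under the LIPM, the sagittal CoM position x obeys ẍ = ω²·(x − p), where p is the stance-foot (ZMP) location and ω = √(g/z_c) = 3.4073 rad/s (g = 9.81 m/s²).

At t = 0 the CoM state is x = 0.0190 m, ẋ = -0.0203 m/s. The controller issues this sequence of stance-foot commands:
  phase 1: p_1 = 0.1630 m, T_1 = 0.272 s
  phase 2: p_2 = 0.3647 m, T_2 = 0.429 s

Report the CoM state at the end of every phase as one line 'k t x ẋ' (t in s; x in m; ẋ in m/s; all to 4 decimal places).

1 0.2720 -0.0537 -0.5523
2 0.7010 -0.9171 -4.1650

phase 1: p=0.1630, T=0.272, ωT=0.926786, cosh=1.461100, sinh=1.065276; start (x,ẋ)=(0.019000, -0.020300) → end (x,ẋ)=(-0.053745, -0.552339)
phase 2: p=0.3647, T=0.429, ωT=1.461732, cosh=2.272629, sinh=2.040794; start (x,ẋ)=(-0.053745, -0.552339) → end (x,ẋ)=(-0.917092, -4.164960)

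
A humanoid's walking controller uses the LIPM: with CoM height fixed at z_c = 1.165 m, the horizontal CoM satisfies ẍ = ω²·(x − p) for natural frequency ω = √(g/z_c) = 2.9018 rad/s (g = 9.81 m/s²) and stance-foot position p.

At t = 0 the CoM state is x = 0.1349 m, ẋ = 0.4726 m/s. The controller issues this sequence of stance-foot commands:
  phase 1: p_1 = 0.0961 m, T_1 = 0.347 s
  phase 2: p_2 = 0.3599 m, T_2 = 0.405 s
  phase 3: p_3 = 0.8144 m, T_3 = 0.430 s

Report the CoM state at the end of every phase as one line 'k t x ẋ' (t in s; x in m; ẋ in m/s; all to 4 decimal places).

1 0.3470 0.3494 0.8666
2 0.7520 0.7789 1.4928
3 1.1820 1.5694 2.6490

phase 1: p=0.0961, T=0.347, ωT=1.006925, cosh=1.551255, sinh=1.185915; start (x,ẋ)=(0.134900, 0.472600) → end (x,ẋ)=(0.349432, 0.866645)
phase 2: p=0.3599, T=0.405, ωT=1.175229, cosh=1.773816, sinh=1.465068; start (x,ẋ)=(0.349432, 0.866645) → end (x,ẋ)=(0.778886, 1.492767)
phase 3: p=0.8144, T=0.430, ωT=1.247774, cosh=1.884863, sinh=1.597719; start (x,ẋ)=(0.778886, 1.492767) → end (x,ẋ)=(1.569372, 2.649007)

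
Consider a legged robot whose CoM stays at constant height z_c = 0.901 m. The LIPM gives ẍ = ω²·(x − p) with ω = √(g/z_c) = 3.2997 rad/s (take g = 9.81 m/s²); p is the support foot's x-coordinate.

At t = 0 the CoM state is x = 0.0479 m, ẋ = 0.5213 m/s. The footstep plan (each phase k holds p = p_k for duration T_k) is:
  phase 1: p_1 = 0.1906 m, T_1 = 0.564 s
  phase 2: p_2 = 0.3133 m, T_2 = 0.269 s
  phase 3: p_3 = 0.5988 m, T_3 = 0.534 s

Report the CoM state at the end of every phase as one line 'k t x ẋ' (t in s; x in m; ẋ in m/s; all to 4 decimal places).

phase 1: p=0.1906, T=0.564, ωT=1.861031, cosh=3.292937, sinh=3.137425; start (x,ẋ)=(0.047900, 0.521300) → end (x,ẋ)=(0.216361, 0.239298)
phase 2: p=0.3133, T=0.269, ωT=0.887619, cosh=1.420487, sinh=1.008852; start (x,ẋ)=(0.216361, 0.239298) → end (x,ẋ)=(0.248762, 0.017218)
phase 3: p=0.5988, T=0.534, ωT=1.762040, cosh=2.998000, sinh=2.826306; start (x,ẋ)=(0.248762, 0.017218) → end (x,ẋ)=(-0.435865, -3.212817)

1 0.5640 0.2164 0.2393
2 0.8330 0.2488 0.0172
3 1.3670 -0.4359 -3.2128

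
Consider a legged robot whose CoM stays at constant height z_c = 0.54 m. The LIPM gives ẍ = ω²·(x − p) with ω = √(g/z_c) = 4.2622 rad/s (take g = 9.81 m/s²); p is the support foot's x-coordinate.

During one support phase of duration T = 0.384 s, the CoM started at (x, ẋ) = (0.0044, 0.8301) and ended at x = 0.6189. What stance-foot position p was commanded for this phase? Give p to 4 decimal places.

ωT = 4.2622·0.384 = 1.636685; cosh(ωT) = 2.666366, sinh(ωT) = 2.471742
x(T) = p + (x₀−p)·cosh(ωT) + (ẋ₀/ω)·sinh(ωT) ⇒ p·(1 − cosh) = x(T) − x₀·cosh − (ẋ₀/ω)·sinh
numerator   = 0.6189 − (0.0044)·2.666366 − (0.8301/4.2622)·2.471742 = 0.125775
denominator = 1 − 2.666366 = -1.666366
p = 0.125775 / -1.666366 = -0.0755

p = -0.0755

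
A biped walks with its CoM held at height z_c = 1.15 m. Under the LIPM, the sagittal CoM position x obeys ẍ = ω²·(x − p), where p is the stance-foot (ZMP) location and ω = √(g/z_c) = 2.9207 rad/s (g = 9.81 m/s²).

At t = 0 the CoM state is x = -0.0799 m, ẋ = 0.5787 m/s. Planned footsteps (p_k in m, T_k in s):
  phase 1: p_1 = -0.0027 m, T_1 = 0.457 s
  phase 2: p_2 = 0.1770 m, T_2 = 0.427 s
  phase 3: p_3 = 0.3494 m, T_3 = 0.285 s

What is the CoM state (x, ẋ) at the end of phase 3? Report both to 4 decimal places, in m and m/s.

x = 1.2171, ẋ = 2.8454

phase 1: p=-0.0027, T=0.457, ωT=1.334760, cosh=2.031153, sinh=1.767931; start (x,ẋ)=(-0.079900, 0.578700) → end (x,ẋ)=(0.190788, 0.776798)
phase 2: p=0.1770, T=0.427, ωT=1.247139, cosh=1.883848, sinh=1.596523; start (x,ẋ)=(0.190788, 0.776798) → end (x,ẋ)=(0.627591, 1.527665)
phase 3: p=0.3494, T=0.285, ωT=0.832399, cosh=1.366916, sinh=0.931912; start (x,ẋ)=(0.627591, 1.527665) → end (x,ẋ)=(1.217098, 2.845381)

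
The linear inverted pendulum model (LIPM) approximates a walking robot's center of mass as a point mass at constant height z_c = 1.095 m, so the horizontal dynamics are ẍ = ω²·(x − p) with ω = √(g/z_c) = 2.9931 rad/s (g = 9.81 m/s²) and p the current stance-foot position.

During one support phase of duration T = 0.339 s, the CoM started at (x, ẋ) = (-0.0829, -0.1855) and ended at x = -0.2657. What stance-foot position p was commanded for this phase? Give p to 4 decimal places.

ωT = 2.9931·0.339 = 1.014661; cosh(ωT) = 1.560477, sinh(ωT) = 1.197951
x(T) = p + (x₀−p)·cosh(ωT) + (ẋ₀/ω)·sinh(ωT) ⇒ p·(1 − cosh) = x(T) − x₀·cosh − (ẋ₀/ω)·sinh
numerator   = -0.2657 − (-0.0829)·1.560477 − (-0.1855/2.9931)·1.197951 = -0.062092
denominator = 1 − 1.560477 = -0.560477
p = -0.062092 / -0.560477 = 0.1108

p = 0.1108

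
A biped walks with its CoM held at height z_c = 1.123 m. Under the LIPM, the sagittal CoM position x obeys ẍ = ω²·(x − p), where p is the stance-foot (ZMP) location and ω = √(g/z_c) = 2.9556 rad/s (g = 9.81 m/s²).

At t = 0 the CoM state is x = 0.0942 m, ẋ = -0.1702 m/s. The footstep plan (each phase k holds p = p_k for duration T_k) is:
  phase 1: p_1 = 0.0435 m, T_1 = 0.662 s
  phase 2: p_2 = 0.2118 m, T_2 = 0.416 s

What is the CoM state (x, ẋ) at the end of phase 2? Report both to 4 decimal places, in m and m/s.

x = -0.1816, ẋ = -1.0306

phase 1: p=0.0435, T=0.662, ωT=1.956607, cosh=3.608309, sinh=3.466972; start (x,ẋ)=(0.094200, -0.170200) → end (x,ẋ)=(0.026794, -0.094612)
phase 2: p=0.2118, T=0.416, ωT=1.229530, cosh=1.856025, sinh=1.563595; start (x,ẋ)=(0.026794, -0.094612) → end (x,ẋ)=(-0.181629, -1.030584)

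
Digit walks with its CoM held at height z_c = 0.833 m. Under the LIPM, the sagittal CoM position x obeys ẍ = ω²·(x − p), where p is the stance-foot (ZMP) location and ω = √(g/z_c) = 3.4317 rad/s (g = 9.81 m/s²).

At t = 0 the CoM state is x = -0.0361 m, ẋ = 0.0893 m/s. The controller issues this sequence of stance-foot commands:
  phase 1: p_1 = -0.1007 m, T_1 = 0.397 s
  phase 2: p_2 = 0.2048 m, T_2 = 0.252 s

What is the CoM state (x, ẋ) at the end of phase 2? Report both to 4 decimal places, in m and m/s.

x = 0.2000, ẋ = 0.4109

phase 1: p=-0.1007, T=0.397, ωT=1.362385, cosh=2.080773, sinh=1.824724; start (x,ẋ)=(-0.036100, 0.089300) → end (x,ẋ)=(0.081201, 0.590332)
phase 2: p=0.2048, T=0.252, ωT=0.864788, cosh=1.397822, sinh=0.976681; start (x,ẋ)=(0.081201, 0.590332) → end (x,ẋ)=(0.200043, 0.410915)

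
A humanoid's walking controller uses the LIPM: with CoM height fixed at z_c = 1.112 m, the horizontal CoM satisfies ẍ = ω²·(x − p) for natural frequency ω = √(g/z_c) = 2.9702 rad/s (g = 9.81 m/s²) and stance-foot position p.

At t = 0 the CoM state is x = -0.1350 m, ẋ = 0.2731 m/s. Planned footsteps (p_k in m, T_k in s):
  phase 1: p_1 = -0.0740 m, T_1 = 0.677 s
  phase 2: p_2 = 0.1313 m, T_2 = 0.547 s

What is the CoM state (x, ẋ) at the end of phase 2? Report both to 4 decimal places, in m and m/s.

x = 0.1747, ẋ = 0.2610

phase 1: p=-0.0740, T=0.677, ωT=2.010825, cosh=3.801679, sinh=3.667801; start (x,ẋ)=(-0.135000, 0.273100) → end (x,ẋ)=(0.031340, 0.373698)
phase 2: p=0.1313, T=0.547, ωT=1.624699, cosh=2.636932, sinh=2.439961; start (x,ẋ)=(0.031340, 0.373698) → end (x,ẋ)=(0.174697, 0.260987)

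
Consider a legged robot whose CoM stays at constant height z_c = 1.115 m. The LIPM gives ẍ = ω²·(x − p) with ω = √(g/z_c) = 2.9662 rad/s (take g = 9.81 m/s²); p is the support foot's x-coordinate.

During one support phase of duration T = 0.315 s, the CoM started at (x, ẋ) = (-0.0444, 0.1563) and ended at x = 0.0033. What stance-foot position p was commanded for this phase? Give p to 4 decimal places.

p = -0.0252

ωT = 2.9662·0.315 = 0.934353; cosh(ωT) = 1.469203, sinh(ωT) = 1.076363
x(T) = p + (x₀−p)·cosh(ωT) + (ẋ₀/ω)·sinh(ωT) ⇒ p·(1 − cosh) = x(T) − x₀·cosh − (ẋ₀/ω)·sinh
numerator   = 0.0033 − (-0.0444)·1.469203 − (0.1563/2.9662)·1.076363 = 0.011815
denominator = 1 − 1.469203 = -0.469203
p = 0.011815 / -0.469203 = -0.0252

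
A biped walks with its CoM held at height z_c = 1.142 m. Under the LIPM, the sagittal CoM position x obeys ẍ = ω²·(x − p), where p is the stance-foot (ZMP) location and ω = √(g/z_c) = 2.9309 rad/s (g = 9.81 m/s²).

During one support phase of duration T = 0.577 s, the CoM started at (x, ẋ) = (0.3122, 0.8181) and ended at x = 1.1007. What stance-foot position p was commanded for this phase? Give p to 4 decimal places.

ωT = 2.9309·0.577 = 1.691129; cosh(ωT) = 2.804958, sinh(ωT) = 2.620647
x(T) = p + (x₀−p)·cosh(ωT) + (ẋ₀/ω)·sinh(ωT) ⇒ p·(1 − cosh) = x(T) − x₀·cosh − (ẋ₀/ω)·sinh
numerator   = 1.1007 − (0.3122)·2.804958 − (0.8181/2.9309)·2.620647 = -0.506507
denominator = 1 − 2.804958 = -1.804958
p = -0.506507 / -1.804958 = 0.2806

p = 0.2806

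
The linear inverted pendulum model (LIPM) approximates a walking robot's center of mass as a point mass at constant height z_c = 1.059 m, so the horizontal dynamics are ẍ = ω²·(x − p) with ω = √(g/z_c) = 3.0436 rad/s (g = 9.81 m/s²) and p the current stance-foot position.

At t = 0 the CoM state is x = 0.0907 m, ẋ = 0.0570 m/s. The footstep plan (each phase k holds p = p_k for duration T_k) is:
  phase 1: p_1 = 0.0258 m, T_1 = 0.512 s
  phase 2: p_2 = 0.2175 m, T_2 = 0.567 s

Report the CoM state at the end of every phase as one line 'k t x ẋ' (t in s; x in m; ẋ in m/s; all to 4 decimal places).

1 0.5120 0.2293 0.5898
2 1.0790 0.7787 1.8067

phase 1: p=0.0258, T=0.512, ωT=1.558323, cosh=2.480669, sinh=2.270180; start (x,ẋ)=(0.090700, 0.057000) → end (x,ẋ)=(0.229311, 0.589826)
phase 2: p=0.2175, T=0.567, ωT=1.725721, cosh=2.897307, sinh=2.719263; start (x,ẋ)=(0.229311, 0.589826) → end (x,ẋ)=(0.778692, 1.806658)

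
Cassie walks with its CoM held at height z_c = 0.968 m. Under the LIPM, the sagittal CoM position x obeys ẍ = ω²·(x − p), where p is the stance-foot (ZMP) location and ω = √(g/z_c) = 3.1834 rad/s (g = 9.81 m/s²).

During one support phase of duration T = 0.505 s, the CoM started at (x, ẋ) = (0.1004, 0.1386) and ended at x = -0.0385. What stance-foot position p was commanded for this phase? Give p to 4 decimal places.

ωT = 3.1834·0.505 = 1.607617; cosh(ωT) = 2.595634, sinh(ωT) = 2.395270
x(T) = p + (x₀−p)·cosh(ωT) + (ẋ₀/ω)·sinh(ωT) ⇒ p·(1 − cosh) = x(T) − x₀·cosh − (ẋ₀/ω)·sinh
numerator   = -0.0385 − (0.1004)·2.595634 − (0.1386/3.1834)·2.395270 = -0.403388
denominator = 1 − 2.595634 = -1.595634
p = -0.403388 / -1.595634 = 0.2528

p = 0.2528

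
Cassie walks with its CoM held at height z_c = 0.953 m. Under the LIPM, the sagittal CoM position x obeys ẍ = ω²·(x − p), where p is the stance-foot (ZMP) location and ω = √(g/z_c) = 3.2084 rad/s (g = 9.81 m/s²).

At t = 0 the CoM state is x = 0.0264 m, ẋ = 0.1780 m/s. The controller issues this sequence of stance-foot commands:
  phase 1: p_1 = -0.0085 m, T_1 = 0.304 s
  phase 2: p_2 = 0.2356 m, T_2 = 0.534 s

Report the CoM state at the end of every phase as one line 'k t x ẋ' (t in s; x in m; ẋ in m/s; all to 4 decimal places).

1 0.3040 0.1075 0.3970
2 0.8380 0.2007 0.0336

phase 1: p=-0.0085, T=0.304, ωT=0.975354, cosh=1.514582, sinh=1.137523; start (x,ẋ)=(0.026400, 0.178000) → end (x,ẋ)=(0.107468, 0.396968)
phase 2: p=0.2356, T=0.534, ωT=1.713286, cosh=2.863715, sinh=2.683442; start (x,ẋ)=(0.107468, 0.396968) → end (x,ẋ)=(0.200682, 0.033642)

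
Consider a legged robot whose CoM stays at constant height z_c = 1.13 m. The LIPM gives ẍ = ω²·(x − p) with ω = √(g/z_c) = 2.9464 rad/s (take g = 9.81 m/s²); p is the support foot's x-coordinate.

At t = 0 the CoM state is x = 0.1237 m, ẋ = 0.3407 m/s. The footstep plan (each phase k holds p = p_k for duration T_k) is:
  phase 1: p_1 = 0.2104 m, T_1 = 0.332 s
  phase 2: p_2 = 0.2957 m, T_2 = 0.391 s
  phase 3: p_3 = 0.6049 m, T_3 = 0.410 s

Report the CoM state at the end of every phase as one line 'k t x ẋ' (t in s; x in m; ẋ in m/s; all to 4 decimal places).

phase 1: p=0.2104, T=0.332, ωT=0.978205, cosh=1.517831, sinh=1.141846; start (x,ẋ)=(0.123700, 0.340700) → end (x,ẋ)=(0.210839, 0.225437)
phase 2: p=0.2957, T=0.391, ωT=1.152042, cosh=1.740320, sinh=1.424330; start (x,ẋ)=(0.210839, 0.225437) → end (x,ẋ)=(0.256994, 0.036200)
phase 3: p=0.6049, T=0.410, ωT=1.208024, cosh=1.822826, sinh=1.524039; start (x,ẋ)=(0.256994, 0.036200) → end (x,ẋ)=(-0.010548, -1.496262)

1 0.3320 0.2108 0.2254
2 0.7230 0.2570 0.0362
3 1.1330 -0.0105 -1.4963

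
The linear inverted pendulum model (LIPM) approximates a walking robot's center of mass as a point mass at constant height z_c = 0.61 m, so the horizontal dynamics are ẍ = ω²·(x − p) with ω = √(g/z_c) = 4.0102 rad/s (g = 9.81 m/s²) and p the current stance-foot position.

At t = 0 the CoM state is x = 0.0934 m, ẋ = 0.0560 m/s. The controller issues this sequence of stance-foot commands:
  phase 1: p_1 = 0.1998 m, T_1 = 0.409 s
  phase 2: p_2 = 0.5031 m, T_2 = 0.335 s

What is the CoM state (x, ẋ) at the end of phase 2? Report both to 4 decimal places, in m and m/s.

phase 1: p=0.1998, T=0.409, ωT=1.640172, cosh=2.675001, sinh=2.481054; start (x,ẋ)=(0.093400, 0.056000) → end (x,ẋ)=(-0.050174, -0.908829)
phase 2: p=0.5031, T=0.335, ωT=1.343417, cosh=2.046534, sinh=1.785582; start (x,ẋ)=(-0.050174, -0.908829) → end (x,ẋ)=(-1.033859, -5.821688)

x = -1.0339, ẋ = -5.8217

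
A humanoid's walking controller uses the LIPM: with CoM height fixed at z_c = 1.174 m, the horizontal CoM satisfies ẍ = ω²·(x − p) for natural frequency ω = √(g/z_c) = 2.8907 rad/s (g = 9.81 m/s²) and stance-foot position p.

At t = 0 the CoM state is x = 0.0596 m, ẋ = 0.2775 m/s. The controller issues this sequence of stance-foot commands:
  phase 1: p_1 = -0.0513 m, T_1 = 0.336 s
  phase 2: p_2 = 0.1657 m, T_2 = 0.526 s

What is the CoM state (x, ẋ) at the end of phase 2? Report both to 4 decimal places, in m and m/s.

phase 1: p=-0.0513, T=0.336, ωT=0.971275, cosh=1.509955, sinh=1.131355; start (x,ẋ)=(0.059600, 0.277500) → end (x,ẋ)=(0.224761, 0.781701)
phase 2: p=0.1657, T=0.526, ωT=1.520508, cosh=2.396575, sinh=2.177974; start (x,ẋ)=(0.224761, 0.781701) → end (x,ẋ)=(0.896211, 2.245247)

x = 0.8962, ẋ = 2.2452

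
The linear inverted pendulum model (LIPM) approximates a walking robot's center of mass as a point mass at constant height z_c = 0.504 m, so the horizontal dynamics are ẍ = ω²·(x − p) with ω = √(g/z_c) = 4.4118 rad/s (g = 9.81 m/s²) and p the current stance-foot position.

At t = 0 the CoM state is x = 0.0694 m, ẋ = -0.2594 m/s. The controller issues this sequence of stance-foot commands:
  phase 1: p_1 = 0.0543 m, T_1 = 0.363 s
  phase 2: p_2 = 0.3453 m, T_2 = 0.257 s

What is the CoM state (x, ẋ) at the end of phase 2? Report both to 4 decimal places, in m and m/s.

x = -0.4881, ẋ = -3.2846

phase 1: p=0.0543, T=0.363, ωT=1.601483, cosh=2.580991, sinh=2.379394; start (x,ẋ)=(0.069400, -0.259400) → end (x,ẋ)=(-0.046628, -0.510998)
phase 2: p=0.3453, T=0.257, ωT=1.133833, cosh=1.714671, sinh=1.392873; start (x,ẋ)=(-0.046628, -0.510998) → end (x,ẋ)=(-0.488057, -3.284621)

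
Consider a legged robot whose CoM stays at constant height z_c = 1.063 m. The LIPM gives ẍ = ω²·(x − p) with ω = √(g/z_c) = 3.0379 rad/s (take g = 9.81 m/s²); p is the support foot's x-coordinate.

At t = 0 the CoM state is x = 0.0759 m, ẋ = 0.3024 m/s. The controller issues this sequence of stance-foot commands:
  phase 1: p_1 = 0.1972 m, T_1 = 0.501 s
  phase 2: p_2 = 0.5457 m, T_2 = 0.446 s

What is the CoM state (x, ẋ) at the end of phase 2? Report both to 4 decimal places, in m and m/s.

x = -0.3741, ẋ = -2.4834

phase 1: p=0.1972, T=0.501, ωT=1.521988, cosh=2.399800, sinh=2.181523; start (x,ẋ)=(0.075900, 0.302400) → end (x,ẋ)=(0.123258, -0.078186)
phase 2: p=0.5457, T=0.446, ωT=1.354903, cosh=2.067179, sinh=1.809207; start (x,ẋ)=(0.123258, -0.078186) → end (x,ẋ)=(-0.374126, -2.483443)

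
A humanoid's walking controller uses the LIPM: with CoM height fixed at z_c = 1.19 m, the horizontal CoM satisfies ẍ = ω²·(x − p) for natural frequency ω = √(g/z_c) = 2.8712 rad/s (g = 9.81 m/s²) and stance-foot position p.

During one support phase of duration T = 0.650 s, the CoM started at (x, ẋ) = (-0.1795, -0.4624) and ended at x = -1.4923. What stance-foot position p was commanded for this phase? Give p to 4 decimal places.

p = 0.1690

ωT = 2.8712·0.650 = 1.866280; cosh(ωT) = 3.309451, sinh(ωT) = 3.154753
x(T) = p + (x₀−p)·cosh(ωT) + (ẋ₀/ω)·sinh(ωT) ⇒ p·(1 − cosh) = x(T) − x₀·cosh − (ẋ₀/ω)·sinh
numerator   = -1.4923 − (-0.1795)·3.309451 − (-0.4624/2.8712)·3.154753 = -0.390188
denominator = 1 − 3.309451 = -2.309451
p = -0.390188 / -2.309451 = 0.1690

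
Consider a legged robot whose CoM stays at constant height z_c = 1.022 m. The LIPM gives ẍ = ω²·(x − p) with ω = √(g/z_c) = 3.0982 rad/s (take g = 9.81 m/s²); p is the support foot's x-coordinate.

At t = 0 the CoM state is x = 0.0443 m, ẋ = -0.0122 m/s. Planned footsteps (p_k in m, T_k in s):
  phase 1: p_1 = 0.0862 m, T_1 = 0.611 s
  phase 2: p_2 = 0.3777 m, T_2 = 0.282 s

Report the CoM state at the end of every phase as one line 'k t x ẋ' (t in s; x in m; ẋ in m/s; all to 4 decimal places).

1 0.6110 -0.0688 -0.4626
2 0.8930 -0.3981 -2.0191

phase 1: p=0.0862, T=0.611, ωT=1.893000, cosh=3.394939, sinh=3.244319; start (x,ẋ)=(0.044300, -0.012200) → end (x,ẋ)=(-0.068823, -0.462578)
phase 2: p=0.3777, T=0.282, ωT=0.873692, cosh=1.406574, sinh=0.989167; start (x,ẋ)=(-0.068823, -0.462578) → end (x,ẋ)=(-0.398056, -2.019082)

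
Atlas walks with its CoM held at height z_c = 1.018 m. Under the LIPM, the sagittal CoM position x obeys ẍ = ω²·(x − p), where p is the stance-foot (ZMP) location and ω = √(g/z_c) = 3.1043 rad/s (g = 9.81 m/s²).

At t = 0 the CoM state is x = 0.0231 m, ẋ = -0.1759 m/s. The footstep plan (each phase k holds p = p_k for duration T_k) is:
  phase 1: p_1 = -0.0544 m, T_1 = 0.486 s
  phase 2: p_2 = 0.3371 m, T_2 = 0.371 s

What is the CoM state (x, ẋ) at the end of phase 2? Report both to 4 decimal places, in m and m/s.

phase 1: p=-0.0544, T=0.486, ωT=1.508690, cosh=2.371002, sinh=2.149802; start (x,ẋ)=(0.023100, -0.175900) → end (x,ẋ)=(0.007538, 0.100147)
phase 2: p=0.3371, T=0.371, ωT=1.151695, cosh=1.739826, sinh=1.423726; start (x,ẋ)=(0.007538, 0.100147) → end (x,ẋ)=(-0.190351, -1.282318)

x = -0.1904, ẋ = -1.2823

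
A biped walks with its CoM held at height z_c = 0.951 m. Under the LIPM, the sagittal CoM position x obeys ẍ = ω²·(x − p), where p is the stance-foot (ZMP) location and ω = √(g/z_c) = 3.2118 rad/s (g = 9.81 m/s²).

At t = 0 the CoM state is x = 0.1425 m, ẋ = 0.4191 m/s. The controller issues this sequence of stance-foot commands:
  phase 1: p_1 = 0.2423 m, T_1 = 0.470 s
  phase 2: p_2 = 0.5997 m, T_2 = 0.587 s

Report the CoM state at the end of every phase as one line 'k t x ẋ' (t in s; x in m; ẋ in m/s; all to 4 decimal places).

phase 1: p=0.2423, T=0.470, ωT=1.509546, cosh=2.372843, sinh=2.151833; start (x,ẋ)=(0.142500, 0.419100) → end (x,ẋ)=(0.286278, 0.304715)
phase 2: p=0.5997, T=0.587, ωT=1.885327, cosh=3.370143, sinh=3.218363; start (x,ẋ)=(0.286278, 0.304715) → end (x,ẋ)=(-0.151240, -2.212831)

1 0.4700 0.2863 0.3047
2 1.0570 -0.1512 -2.2128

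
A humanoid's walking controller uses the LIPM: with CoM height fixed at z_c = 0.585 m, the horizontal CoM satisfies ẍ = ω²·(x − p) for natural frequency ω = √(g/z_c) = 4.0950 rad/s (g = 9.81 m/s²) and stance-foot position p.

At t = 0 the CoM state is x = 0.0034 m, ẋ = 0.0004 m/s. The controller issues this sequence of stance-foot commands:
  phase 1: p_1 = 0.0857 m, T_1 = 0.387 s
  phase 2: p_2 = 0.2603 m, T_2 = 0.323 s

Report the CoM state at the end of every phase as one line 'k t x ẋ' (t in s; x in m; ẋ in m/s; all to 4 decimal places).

1 0.3870 -0.1232 -0.7865
2 0.7100 -0.8455 -4.3191

phase 1: p=0.0857, T=0.387, ωT=1.584765, cosh=2.541570, sinh=2.336574; start (x,ẋ)=(0.003400, 0.000400) → end (x,ẋ)=(-0.123243, -0.786452)
phase 2: p=0.2603, T=0.323, ωT=1.322685, cosh=2.009952, sinh=1.743533; start (x,ẋ)=(-0.123243, -0.786452) → end (x,ẋ)=(-0.845452, -4.319140)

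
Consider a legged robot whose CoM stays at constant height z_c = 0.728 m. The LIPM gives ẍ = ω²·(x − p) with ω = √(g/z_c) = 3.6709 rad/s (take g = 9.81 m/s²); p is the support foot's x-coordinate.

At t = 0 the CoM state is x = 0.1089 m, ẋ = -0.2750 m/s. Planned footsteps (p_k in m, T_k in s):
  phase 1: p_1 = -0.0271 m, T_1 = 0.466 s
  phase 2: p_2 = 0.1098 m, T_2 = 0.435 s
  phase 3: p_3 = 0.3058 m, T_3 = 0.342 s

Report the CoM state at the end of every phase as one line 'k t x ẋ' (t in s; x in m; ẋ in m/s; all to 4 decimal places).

1 0.4660 0.1609 0.5503
2 0.9010 0.5962 1.8588
3 1.2430 1.6730 5.2449

phase 1: p=-0.0271, T=0.466, ωT=1.710639, cosh=2.856624, sinh=2.675874; start (x,ẋ)=(0.108900, -0.275000) → end (x,ẋ)=(0.160942, 0.550338)
phase 2: p=0.1098, T=0.435, ωT=1.596842, cosh=2.569974, sinh=2.367439; start (x,ẋ)=(0.160942, 0.550338) → end (x,ẋ)=(0.596157, 1.858809)
phase 3: p=0.3058, T=0.342, ωT=1.255448, cosh=1.897179, sinh=1.612231; start (x,ẋ)=(0.596157, 1.858809) → end (x,ẋ)=(1.673034, 5.244926)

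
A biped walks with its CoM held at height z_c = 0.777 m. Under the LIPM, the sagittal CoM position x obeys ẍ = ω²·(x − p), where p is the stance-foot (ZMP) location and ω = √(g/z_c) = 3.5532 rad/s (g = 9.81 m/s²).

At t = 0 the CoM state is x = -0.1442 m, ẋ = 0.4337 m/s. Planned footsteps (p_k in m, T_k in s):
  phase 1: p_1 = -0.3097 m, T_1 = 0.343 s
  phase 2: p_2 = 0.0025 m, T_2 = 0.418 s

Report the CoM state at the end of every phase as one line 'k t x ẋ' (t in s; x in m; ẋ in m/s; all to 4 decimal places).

phase 1: p=-0.3097, T=0.343, ωT=1.218748, cosh=1.839274, sinh=1.543674; start (x,ẋ)=(-0.144200, 0.433700) → end (x,ẋ)=(0.183119, 1.705458)
phase 2: p=0.0025, T=0.418, ωT=1.485238, cosh=2.321232, sinh=2.094783; start (x,ẋ)=(0.183119, 1.705458) → end (x,ẋ)=(1.427209, 5.303144)

1 0.3430 0.1831 1.7055
2 0.7610 1.4272 5.3031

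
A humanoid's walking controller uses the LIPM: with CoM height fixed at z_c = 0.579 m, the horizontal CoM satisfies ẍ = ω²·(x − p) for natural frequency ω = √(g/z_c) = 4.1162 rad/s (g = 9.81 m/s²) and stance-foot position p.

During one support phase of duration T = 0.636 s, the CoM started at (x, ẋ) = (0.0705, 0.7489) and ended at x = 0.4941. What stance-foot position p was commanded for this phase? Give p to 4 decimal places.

p = 0.2092

ωT = 4.1162·0.636 = 2.617903; cosh(ωT) = 6.889954, sinh(ωT) = 6.816999
x(T) = p + (x₀−p)·cosh(ωT) + (ẋ₀/ω)·sinh(ωT) ⇒ p·(1 − cosh) = x(T) − x₀·cosh − (ẋ₀/ω)·sinh
numerator   = 0.4941 − (0.0705)·6.889954 − (0.7489/4.1162)·6.816999 = -1.231924
denominator = 1 − 6.889954 = -5.889954
p = -1.231924 / -5.889954 = 0.2092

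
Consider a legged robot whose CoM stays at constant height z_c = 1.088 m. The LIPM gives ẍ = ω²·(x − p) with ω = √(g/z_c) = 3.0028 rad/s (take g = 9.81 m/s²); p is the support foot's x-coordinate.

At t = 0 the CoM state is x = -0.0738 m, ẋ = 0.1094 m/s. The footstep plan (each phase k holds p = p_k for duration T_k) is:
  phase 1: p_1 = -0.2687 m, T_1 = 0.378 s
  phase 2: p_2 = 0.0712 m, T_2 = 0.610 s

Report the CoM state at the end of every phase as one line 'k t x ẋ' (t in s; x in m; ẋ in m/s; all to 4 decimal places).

phase 1: p=-0.2687, T=0.378, ωT=1.135058, cosh=1.716379, sinh=1.394976; start (x,ẋ)=(-0.073800, 0.109400) → end (x,ẋ)=(0.116645, 1.004176)
phase 2: p=0.0712, T=0.610, ωT=1.831708, cosh=3.202342, sinh=3.042202; start (x,ẋ)=(0.116645, 1.004176) → end (x,ẋ)=(1.234082, 3.630859)

1 0.3780 0.1166 1.0042
2 0.9880 1.2341 3.6309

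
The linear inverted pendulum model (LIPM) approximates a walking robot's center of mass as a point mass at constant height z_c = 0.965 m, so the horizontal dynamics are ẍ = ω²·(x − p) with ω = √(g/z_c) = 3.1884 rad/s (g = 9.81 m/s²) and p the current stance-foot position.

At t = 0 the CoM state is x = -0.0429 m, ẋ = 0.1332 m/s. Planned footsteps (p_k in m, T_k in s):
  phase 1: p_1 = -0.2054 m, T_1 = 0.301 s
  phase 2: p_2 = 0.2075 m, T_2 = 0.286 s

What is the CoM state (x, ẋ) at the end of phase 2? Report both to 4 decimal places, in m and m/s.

phase 1: p=-0.2054, T=0.301, ωT=0.959708, cosh=1.496970, sinh=1.113965; start (x,ẋ)=(-0.042900, 0.133200) → end (x,ẋ)=(0.084395, 0.776558)
phase 2: p=0.2075, T=0.286, ωT=0.911882, cosh=1.445385, sinh=1.043618; start (x,ẋ)=(0.084395, 0.776558) → end (x,ẋ)=(0.283747, 0.712798)

x = 0.2837, ẋ = 0.7128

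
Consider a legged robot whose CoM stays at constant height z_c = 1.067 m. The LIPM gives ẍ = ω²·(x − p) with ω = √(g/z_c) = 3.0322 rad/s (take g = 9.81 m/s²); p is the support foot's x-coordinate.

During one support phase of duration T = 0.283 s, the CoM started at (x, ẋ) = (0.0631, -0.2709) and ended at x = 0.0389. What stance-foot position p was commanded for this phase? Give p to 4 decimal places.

p = -0.0959

ωT = 3.0322·0.283 = 0.858113; cosh(ωT) = 1.391333, sinh(ωT) = 0.967372
x(T) = p + (x₀−p)·cosh(ωT) + (ẋ₀/ω)·sinh(ωT) ⇒ p·(1 − cosh) = x(T) − x₀·cosh − (ẋ₀/ω)·sinh
numerator   = 0.0389 − (0.0631)·1.391333 − (-0.2709/3.0322)·0.967372 = 0.037533
denominator = 1 − 1.391333 = -0.391333
p = 0.037533 / -0.391333 = -0.0959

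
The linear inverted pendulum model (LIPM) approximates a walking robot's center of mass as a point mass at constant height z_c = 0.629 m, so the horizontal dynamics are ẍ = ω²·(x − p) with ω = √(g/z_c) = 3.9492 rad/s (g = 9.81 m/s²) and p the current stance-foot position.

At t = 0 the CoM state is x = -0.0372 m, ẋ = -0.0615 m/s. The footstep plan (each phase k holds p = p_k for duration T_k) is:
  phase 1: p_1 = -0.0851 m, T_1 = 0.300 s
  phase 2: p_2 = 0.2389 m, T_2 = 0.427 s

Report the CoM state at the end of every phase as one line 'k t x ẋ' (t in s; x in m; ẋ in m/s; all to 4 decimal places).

phase 1: p=-0.0851, T=0.300, ωT=1.184760, cosh=1.787861, sinh=1.482041; start (x,ẋ)=(-0.037200, -0.061500) → end (x,ẋ)=(-0.022541, 0.170399)
phase 2: p=0.2389, T=0.427, ωT=1.686308, cosh=2.792356, sinh=2.607155; start (x,ẋ)=(-0.022541, 0.170399) → end (x,ẋ)=(-0.378643, -2.216026)

1 0.3000 -0.0225 0.1704
2 0.7270 -0.3786 -2.2160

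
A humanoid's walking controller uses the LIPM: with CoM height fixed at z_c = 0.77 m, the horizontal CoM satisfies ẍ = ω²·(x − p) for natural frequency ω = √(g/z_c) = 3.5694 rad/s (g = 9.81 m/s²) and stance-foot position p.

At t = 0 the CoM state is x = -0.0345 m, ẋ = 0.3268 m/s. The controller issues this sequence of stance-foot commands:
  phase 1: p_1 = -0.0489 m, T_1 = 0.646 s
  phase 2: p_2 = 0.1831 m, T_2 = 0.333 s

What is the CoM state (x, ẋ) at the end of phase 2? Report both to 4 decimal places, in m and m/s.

phase 1: p=-0.0489, T=0.646, ωT=2.305832, cosh=5.066101, sinh=4.966425; start (x,ẋ)=(-0.034500, 0.326800) → end (x,ẋ)=(0.478758, 1.910873)
phase 2: p=0.1831, T=0.333, ωT=1.188610, cosh=1.793580, sinh=1.488936; start (x,ẋ)=(0.478758, 1.910873) → end (x,ẋ)=(1.510486, 4.998609)

x = 1.5105, ẋ = 4.9986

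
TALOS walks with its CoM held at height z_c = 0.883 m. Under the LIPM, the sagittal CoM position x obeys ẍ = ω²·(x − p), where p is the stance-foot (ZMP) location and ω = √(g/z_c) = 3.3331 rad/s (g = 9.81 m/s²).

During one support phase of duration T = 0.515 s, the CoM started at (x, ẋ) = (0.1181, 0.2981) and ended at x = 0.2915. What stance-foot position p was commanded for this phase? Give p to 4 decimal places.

ωT = 3.3331·0.515 = 1.716546; cosh(ωT) = 2.872481, sinh(ωT) = 2.692795
x(T) = p + (x₀−p)·cosh(ωT) + (ẋ₀/ω)·sinh(ωT) ⇒ p·(1 − cosh) = x(T) − x₀·cosh − (ẋ₀/ω)·sinh
numerator   = 0.2915 − (0.1181)·2.872481 − (0.2981/3.3331)·2.692795 = -0.288573
denominator = 1 − 2.872481 = -1.872481
p = -0.288573 / -1.872481 = 0.1541

p = 0.1541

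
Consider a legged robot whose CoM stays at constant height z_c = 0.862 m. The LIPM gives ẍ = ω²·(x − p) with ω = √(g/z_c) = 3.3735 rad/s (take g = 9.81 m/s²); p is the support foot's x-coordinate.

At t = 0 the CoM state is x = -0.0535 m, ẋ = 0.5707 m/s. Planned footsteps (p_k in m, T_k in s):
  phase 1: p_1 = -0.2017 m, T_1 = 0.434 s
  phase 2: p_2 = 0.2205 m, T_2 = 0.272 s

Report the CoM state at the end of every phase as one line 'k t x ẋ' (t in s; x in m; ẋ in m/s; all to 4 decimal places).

1 0.4340 0.4820 2.3227
2 0.7060 1.3242 4.2990

phase 1: p=-0.2017, T=0.434, ωT=1.464099, cosh=2.277466, sinh=2.046180; start (x,ẋ)=(-0.053500, 0.570700) → end (x,ẋ)=(0.481976, 2.322743)
phase 2: p=0.2205, T=0.272, ωT=0.917592, cosh=1.451368, sinh=1.051888; start (x,ẋ)=(0.481976, 2.322743) → end (x,ẋ)=(1.324250, 4.299012)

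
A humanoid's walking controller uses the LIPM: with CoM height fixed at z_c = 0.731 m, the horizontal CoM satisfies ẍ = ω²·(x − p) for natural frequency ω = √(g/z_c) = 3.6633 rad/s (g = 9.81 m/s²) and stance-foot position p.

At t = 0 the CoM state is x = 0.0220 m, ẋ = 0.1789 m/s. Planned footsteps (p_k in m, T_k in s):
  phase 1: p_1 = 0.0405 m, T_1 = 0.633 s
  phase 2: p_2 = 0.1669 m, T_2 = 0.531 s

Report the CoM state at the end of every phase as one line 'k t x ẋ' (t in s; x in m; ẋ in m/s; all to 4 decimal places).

1 0.6330 0.1914 0.5769
2 1.1640 0.7937 2.3659

phase 1: p=0.0405, T=0.633, ωT=2.318869, cosh=5.131278, sinh=5.032893; start (x,ẋ)=(0.022000, 0.178900) → end (x,ẋ)=(0.191356, 0.576901)
phase 2: p=0.1669, T=0.531, ωT=1.945212, cosh=3.569037, sinh=3.426080; start (x,ẋ)=(0.191356, 0.576901) → end (x,ẋ)=(0.793729, 2.365929)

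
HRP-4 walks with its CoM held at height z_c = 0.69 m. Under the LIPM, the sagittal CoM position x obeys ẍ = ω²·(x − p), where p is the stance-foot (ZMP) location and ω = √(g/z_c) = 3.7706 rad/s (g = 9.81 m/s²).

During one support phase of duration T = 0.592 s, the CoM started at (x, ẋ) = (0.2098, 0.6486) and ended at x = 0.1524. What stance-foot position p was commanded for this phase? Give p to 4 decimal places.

ωT = 3.7706·0.592 = 2.232195; cosh(ωT) = 4.713798, sinh(ωT) = 4.606505
x(T) = p + (x₀−p)·cosh(ωT) + (ẋ₀/ω)·sinh(ωT) ⇒ p·(1 − cosh) = x(T) − x₀·cosh − (ẋ₀/ω)·sinh
numerator   = 0.1524 − (0.2098)·4.713798 − (0.6486/3.7706)·4.606505 = -1.628943
denominator = 1 − 4.713798 = -3.713798
p = -1.628943 / -3.713798 = 0.4386

p = 0.4386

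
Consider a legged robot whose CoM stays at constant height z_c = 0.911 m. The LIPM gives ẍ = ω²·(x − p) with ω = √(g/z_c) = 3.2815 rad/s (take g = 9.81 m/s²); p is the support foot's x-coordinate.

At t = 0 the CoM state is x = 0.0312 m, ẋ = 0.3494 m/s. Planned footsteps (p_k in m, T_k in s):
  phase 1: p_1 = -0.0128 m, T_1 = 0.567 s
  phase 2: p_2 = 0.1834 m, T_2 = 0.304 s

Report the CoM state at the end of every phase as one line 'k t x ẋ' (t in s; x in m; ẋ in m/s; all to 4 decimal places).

phase 1: p=-0.0128, T=0.567, ωT=1.860610, cosh=3.291619, sinh=3.136041; start (x,ẋ)=(0.031200, 0.349400) → end (x,ẋ)=(0.465943, 1.602892)
phase 2: p=0.1834, T=0.304, ωT=0.997576, cosh=1.540236, sinh=1.171464; start (x,ẋ)=(0.465943, 1.602892) → end (x,ẋ)=(1.190801, 3.554975)

1 0.5670 0.4659 1.6029
2 0.8710 1.1908 3.5550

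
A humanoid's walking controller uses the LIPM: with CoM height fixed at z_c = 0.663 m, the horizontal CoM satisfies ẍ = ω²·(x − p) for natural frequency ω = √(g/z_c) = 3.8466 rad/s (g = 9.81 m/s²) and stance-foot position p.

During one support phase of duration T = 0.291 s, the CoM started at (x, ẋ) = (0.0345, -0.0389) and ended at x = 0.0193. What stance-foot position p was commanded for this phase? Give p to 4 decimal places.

p = 0.0365

ωT = 3.8466·0.291 = 1.119361; cosh(ωT) = 1.694692, sinh(ωT) = 1.368203
x(T) = p + (x₀−p)·cosh(ωT) + (ẋ₀/ω)·sinh(ωT) ⇒ p·(1 − cosh) = x(T) − x₀·cosh − (ẋ₀/ω)·sinh
numerator   = 0.0193 − (0.0345)·1.694692 − (-0.0389/3.8466)·1.368203 = -0.025330
denominator = 1 − 1.694692 = -0.694692
p = -0.025330 / -0.694692 = 0.0365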